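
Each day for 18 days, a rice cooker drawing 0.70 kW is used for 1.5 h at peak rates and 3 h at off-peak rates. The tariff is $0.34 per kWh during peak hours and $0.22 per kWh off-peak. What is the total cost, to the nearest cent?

Peak energy = 0.7 kW × 1.5 h × 18 = 18.9 kWh
Off-peak energy = 0.7 kW × 3 h × 18 = 37.8 kWh
Cost = 18.9 × $0.34 + 37.8 × $0.22 = $6.426 + $8.316 = $14.74

$14.74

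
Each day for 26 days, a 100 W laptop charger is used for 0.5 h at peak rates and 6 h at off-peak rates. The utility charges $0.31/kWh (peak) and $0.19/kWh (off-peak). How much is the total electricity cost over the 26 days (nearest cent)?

Peak energy = 0.1 kW × 0.5 h × 26 = 1.3 kWh
Off-peak energy = 0.1 kW × 6 h × 26 = 15.6 kWh
Cost = 1.3 × $0.31 + 15.6 × $0.19 = $0.403 + $2.964 = $3.37

$3.37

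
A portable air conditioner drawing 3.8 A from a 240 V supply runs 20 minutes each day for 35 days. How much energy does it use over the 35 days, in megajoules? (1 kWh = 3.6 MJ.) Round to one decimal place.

Power = 3.8 A × 240 V = 912 W = 0.912 kW
Runtime = 20 min × 35 = 700 min = 11.666666… h
Energy = 0.912 kW × 11.666666… h = 10.64 kWh
= 10.64 × 3.6 MJ = 38.3 MJ

38.3 MJ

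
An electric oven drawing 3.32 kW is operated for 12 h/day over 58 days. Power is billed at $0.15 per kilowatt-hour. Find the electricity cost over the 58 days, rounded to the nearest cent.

Runtime = 12 h/day × 58 days = 696 h
Energy = 3.32 kW × 696 h = 2310.72 kWh
Cost = 2310.72 kWh × $0.15/kWh = $346.61

$346.61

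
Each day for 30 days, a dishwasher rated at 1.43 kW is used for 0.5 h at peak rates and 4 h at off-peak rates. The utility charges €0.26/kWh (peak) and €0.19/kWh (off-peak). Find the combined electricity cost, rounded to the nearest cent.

Peak energy = 1.43 kW × 0.5 h × 30 = 21.45 kWh
Off-peak energy = 1.43 kW × 4 h × 30 = 171.6 kWh
Cost = 21.45 × €0.26 + 171.6 × €0.19 = €5.577 + €32.604 = €38.18

€38.18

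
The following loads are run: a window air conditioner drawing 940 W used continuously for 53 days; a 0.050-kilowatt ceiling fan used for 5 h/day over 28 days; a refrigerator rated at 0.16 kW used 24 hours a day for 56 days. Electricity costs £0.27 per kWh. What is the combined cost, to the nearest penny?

window air conditioner: Runtime = 24 h × 53 = 1272 h
window air conditioner: 0.94 kW × 1272 h = 1195.68 kWh
ceiling fan: Runtime = 5 h/day × 28 days = 140 h
ceiling fan: 0.05 kW × 140 h = 7 kWh
refrigerator: Runtime = 24 h × 56 = 1344 h
refrigerator: 0.16 kW × 1344 h = 215.04 kWh
Total energy = 1417.72 kWh
Cost = 1417.72 × £0.27 = £382.78

£382.78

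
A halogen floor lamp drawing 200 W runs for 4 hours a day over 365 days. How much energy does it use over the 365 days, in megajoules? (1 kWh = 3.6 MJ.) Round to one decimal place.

Runtime = 4 h/day × 365 days = 1460 h
Energy = 0.2 kW × 1460 h = 292 kWh
= 292 × 3.6 MJ = 1051.2 MJ

1051.2 MJ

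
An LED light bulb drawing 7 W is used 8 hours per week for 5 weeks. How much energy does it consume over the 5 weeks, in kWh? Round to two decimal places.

Runtime = 8 h/week × 5 weeks = 40 h
Energy = 0.007 kW × 40 h = 0.28 kWh

0.28 kWh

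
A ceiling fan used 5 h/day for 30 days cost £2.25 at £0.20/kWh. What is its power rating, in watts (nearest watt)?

Energy = £2.25 ÷ £0.20/kWh = 11.25 kWh
Runtime = 5 h/day × 30 days = 150 h
Power = 11.25 kWh ÷ 150 h = 0.075 kW = 75 W

75 W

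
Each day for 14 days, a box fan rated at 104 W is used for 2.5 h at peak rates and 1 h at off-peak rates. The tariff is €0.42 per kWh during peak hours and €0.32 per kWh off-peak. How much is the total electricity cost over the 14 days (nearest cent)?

Peak energy = 0.104 kW × 2.5 h × 14 = 3.64 kWh
Off-peak energy = 0.104 kW × 1 h × 14 = 1.456 kWh
Cost = 3.64 × €0.42 + 1.456 × €0.32 = €1.5288 + €0.46592 = €1.99

€1.99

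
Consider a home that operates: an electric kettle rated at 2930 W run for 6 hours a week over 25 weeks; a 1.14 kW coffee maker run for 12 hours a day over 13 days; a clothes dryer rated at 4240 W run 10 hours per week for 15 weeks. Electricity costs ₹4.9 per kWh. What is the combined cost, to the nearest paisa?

₹6141.37

electric kettle: Runtime = 6 h/week × 25 weeks = 150 h
electric kettle: 2.93 kW × 150 h = 439.5 kWh
coffee maker: Runtime = 12 h/day × 13 days = 156 h
coffee maker: 1.14 kW × 156 h = 177.84 kWh
clothes dryer: Runtime = 10 h/week × 15 weeks = 150 h
clothes dryer: 4.24 kW × 150 h = 636 kWh
Total energy = 1253.34 kWh
Cost = 1253.34 × ₹4.9 = ₹6141.37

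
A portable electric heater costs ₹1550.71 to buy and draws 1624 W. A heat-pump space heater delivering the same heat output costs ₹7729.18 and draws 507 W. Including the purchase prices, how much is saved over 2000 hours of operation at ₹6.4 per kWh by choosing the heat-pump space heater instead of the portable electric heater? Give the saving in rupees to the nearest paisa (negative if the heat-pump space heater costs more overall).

₹8119.13

portable electric heater: ₹1550.71 + (1624/1000) kW × 2000 h × ₹6.4 = ₹1550.71 + ₹20787.2 = ₹22337.91
heat-pump space heater: ₹7729.18 + (507/1000) kW × 2000 h × ₹6.4 = ₹7729.18 + ₹6489.6 = ₹14218.78
Saving = ₹22337.91 − ₹14218.78 = ₹8119.13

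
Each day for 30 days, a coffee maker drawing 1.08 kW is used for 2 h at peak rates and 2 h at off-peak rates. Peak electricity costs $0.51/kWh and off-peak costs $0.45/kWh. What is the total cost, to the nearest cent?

$62.21

Peak energy = 1.08 kW × 2 h × 30 = 64.8 kWh
Off-peak energy = 1.08 kW × 2 h × 30 = 64.8 kWh
Cost = 64.8 × $0.51 + 64.8 × $0.45 = $33.048 + $29.16 = $62.21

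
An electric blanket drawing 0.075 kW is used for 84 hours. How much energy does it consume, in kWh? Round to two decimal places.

6.30 kWh

Energy = 0.075 kW × 84 h = 6.3 kWh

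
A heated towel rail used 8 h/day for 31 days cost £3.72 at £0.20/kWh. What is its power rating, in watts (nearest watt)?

75 W

Energy = £3.72 ÷ £0.20/kWh = 18.6 kWh
Runtime = 8 h/day × 31 days = 248 h
Power = 18.6 kWh ÷ 248 h = 0.075 kW = 75 W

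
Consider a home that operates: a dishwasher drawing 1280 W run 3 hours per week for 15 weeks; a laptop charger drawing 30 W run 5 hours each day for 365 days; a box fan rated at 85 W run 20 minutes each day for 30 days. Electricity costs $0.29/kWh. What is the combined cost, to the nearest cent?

dishwasher: Runtime = 3 h/week × 15 weeks = 45 h
dishwasher: 1.28 kW × 45 h = 57.6 kWh
laptop charger: Runtime = 5 h/day × 365 days = 1825 h
laptop charger: 0.03 kW × 1825 h = 54.75 kWh
box fan: Runtime = 20 min × 30 = 600 min = 10 h
box fan: 0.085 kW × 10 h = 0.85 kWh
Total energy = 113.2 kWh
Cost = 113.2 × $0.29 = $32.83

$32.83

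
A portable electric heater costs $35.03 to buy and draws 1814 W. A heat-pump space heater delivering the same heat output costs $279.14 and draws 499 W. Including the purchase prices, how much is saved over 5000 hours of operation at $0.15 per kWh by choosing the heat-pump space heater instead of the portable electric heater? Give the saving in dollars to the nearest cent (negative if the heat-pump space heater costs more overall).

portable electric heater: $35.03 + (1814/1000) kW × 5000 h × $0.15 = $35.03 + $1360.5 = $1395.53
heat-pump space heater: $279.14 + (499/1000) kW × 5000 h × $0.15 = $279.14 + $374.25 = $653.39
Saving = $1395.53 − $653.39 = $742.14

$742.14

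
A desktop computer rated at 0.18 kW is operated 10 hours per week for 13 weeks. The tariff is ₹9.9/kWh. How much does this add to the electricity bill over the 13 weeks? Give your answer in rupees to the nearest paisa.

Runtime = 10 h/week × 13 weeks = 130 h
Energy = 0.18 kW × 130 h = 23.4 kWh
Cost = 23.4 kWh × ₹9.9/kWh = ₹231.66

₹231.66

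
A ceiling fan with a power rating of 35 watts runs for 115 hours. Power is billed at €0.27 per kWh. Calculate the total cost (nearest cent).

€1.09

Energy = 0.035 kW × 115 h = 4.025 kWh
Cost = 4.025 kWh × €0.27/kWh = €1.09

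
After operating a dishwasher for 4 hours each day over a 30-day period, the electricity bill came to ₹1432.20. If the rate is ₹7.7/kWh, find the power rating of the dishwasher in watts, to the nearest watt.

1550 W

Energy = ₹1432.20 ÷ ₹7.7/kWh = 186 kWh
Runtime = 4 h/day × 30 days = 120 h
Power = 186 kWh ÷ 120 h = 1.55 kW = 1550 W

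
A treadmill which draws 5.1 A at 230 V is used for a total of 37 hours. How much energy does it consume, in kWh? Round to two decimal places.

43.40 kWh

Power = 5.1 A × 230 V = 1173 W = 1.173 kW
Energy = 1.173 kW × 37 h = 43.401 kWh ≈ 43.40 kWh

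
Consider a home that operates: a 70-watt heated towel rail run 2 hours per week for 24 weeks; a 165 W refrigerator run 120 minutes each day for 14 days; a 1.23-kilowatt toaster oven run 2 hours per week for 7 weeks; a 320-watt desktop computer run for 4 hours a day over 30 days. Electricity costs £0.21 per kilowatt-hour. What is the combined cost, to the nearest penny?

£13.36

heated towel rail: Runtime = 2 h/week × 24 weeks = 48 h
heated towel rail: 0.07 kW × 48 h = 3.36 kWh
refrigerator: Runtime = 120 min × 14 = 1680 min = 28 h
refrigerator: 0.165 kW × 28 h = 4.62 kWh
toaster oven: Runtime = 2 h/week × 7 weeks = 14 h
toaster oven: 1.23 kW × 14 h = 17.22 kWh
desktop computer: Runtime = 4 h/day × 30 days = 120 h
desktop computer: 0.32 kW × 120 h = 38.4 kWh
Total energy = 63.6 kWh
Cost = 63.6 × £0.21 = £13.36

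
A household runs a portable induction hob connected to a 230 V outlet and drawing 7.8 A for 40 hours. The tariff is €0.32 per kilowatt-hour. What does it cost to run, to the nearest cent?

Power = 7.8 A × 230 V = 1794 W = 1.794 kW
Energy = 1.794 kW × 40 h = 71.76 kWh
Cost = 71.76 kWh × €0.32/kWh = €22.96

€22.96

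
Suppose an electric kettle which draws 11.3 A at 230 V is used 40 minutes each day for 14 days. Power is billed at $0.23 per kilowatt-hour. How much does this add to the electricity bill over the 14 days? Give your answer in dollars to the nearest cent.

Power = 11.3 A × 230 V = 2599 W = 2.599 kW
Runtime = 40 min × 14 = 560 min = 9.333333… h
Energy = 2.599 kW × 9.333333… h = 24.257333… kWh
Cost = 24.257333… kWh × $0.23/kWh = $5.58

$5.58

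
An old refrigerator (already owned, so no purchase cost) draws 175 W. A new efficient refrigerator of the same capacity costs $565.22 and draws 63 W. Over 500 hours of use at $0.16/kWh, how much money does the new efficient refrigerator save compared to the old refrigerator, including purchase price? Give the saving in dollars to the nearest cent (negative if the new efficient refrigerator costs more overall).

-$556.26

old refrigerator: $0.00 + (175/1000) kW × 500 h × $0.16 = $0.00 + $14 = $14
new efficient refrigerator: $565.22 + (63/1000) kW × 500 h × $0.16 = $565.22 + $5.04 = $570.26
Saving = $14 − $570.26 = −$556.26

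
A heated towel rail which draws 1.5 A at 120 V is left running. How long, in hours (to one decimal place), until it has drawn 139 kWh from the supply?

772.2 h

Power = 1.5 A × 120 V = 180 W = 0.18 kW
Hours = 139 kWh ÷ 0.18 kW = 772.2 h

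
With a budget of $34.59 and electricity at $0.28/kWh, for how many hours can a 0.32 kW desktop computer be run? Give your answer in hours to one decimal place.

Energy available = $34.59 ÷ $0.28/kWh = 123.5357 kWh
Hours = 123.5357 kWh ÷ 0.32 kW = 386.0 h

386.0 h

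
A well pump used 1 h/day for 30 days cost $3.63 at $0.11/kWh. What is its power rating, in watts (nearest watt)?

1100 W

Energy = $3.63 ÷ $0.11/kWh = 33 kWh
Runtime = 1 h/day × 30 days = 30 h
Power = 33 kWh ÷ 30 h = 1.1 kW = 1100 W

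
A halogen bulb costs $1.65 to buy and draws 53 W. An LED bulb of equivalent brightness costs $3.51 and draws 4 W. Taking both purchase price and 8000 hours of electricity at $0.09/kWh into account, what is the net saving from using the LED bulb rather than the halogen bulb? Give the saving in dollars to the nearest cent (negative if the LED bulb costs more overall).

$33.42

halogen bulb: $1.65 + (53/1000) kW × 8000 h × $0.09 = $1.65 + $38.16 = $39.81
LED bulb: $3.51 + (4/1000) kW × 8000 h × $0.09 = $3.51 + $2.88 = $6.39
Saving = $39.81 − $6.39 = $33.42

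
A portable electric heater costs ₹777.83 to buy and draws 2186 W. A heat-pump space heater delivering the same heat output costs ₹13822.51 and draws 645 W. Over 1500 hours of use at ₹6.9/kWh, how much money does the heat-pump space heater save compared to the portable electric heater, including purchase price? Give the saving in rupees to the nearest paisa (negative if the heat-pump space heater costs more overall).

portable electric heater: ₹777.83 + (2186/1000) kW × 1500 h × ₹6.9 = ₹777.83 + ₹22625.1 = ₹23402.93
heat-pump space heater: ₹13822.51 + (645/1000) kW × 1500 h × ₹6.9 = ₹13822.51 + ₹6675.75 = ₹20498.26
Saving = ₹23402.93 − ₹20498.26 = ₹2904.67

₹2904.67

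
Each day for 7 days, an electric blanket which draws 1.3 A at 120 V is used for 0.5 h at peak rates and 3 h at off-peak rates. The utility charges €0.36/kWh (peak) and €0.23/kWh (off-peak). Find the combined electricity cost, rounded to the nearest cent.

€0.95

Power = 1.3 A × 120 V = 156 W = 0.156 kW
Peak energy = 0.156 kW × 0.5 h × 7 = 0.546 kWh
Off-peak energy = 0.156 kW × 3 h × 7 = 3.276 kWh
Cost = 0.546 × €0.36 + 3.276 × €0.23 = €0.19656 + €0.75348 = €0.95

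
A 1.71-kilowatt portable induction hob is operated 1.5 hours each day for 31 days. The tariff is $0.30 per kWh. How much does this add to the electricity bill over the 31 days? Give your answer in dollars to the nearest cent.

Runtime = 1.5 h/day × 31 days = 46.5 h
Energy = 1.71 kW × 46.5 h = 79.515 kWh
Cost = 79.515 kWh × $0.30/kWh = $23.85

$23.85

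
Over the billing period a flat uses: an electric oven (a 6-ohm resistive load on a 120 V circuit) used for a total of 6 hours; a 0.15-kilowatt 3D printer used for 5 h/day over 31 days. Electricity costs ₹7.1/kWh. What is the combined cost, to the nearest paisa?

₹267.32

electric oven: Power = V²/R = 120²/6 = 2400 W = 2.4 kW
electric oven: 2.4 kW × 6 h = 14.4 kWh
3D printer: Runtime = 5 h/day × 31 days = 155 h
3D printer: 0.15 kW × 155 h = 23.25 kWh
Total energy = 37.65 kWh
Cost = 37.65 × ₹7.1 = ₹267.32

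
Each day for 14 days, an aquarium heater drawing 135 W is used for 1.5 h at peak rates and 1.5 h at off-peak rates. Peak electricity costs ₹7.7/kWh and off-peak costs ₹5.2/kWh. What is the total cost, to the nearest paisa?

Peak energy = 0.135 kW × 1.5 h × 14 = 2.835 kWh
Off-peak energy = 0.135 kW × 1.5 h × 14 = 2.835 kWh
Cost = 2.835 × ₹7.7 + 2.835 × ₹5.2 = ₹21.8295 + ₹14.742 = ₹36.57

₹36.57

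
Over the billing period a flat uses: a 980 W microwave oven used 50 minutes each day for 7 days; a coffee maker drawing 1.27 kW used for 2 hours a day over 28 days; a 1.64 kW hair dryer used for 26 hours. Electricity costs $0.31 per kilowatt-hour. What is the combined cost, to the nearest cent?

microwave oven: Runtime = 50 min × 7 = 350 min = 5.833333… h
microwave oven: 0.98 kW × 5.833333… h = 5.716666… kWh
coffee maker: Runtime = 2 h/day × 28 days = 56 h
coffee maker: 1.27 kW × 56 h = 71.12 kWh
hair dryer: 1.64 kW × 26 h = 42.64 kWh
Total energy = 119.476666… kWh
Cost = 119.476666… × $0.31 = $37.04

$37.04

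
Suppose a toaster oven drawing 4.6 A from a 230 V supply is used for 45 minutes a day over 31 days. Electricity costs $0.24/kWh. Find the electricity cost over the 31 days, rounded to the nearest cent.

$5.90

Power = 4.6 A × 230 V = 1058 W = 1.058 kW
Runtime = 45 min × 31 = 1395 min = 23.25 h
Energy = 1.058 kW × 23.25 h = 24.5985 kWh
Cost = 24.5985 kWh × $0.24/kWh = $5.90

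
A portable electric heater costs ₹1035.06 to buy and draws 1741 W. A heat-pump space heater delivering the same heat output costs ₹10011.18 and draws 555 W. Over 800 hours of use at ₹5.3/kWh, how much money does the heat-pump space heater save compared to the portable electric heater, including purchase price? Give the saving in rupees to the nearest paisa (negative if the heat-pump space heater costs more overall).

-₹3947.48

portable electric heater: ₹1035.06 + (1741/1000) kW × 800 h × ₹5.3 = ₹1035.06 + ₹7381.84 = ₹8416.9
heat-pump space heater: ₹10011.18 + (555/1000) kW × 800 h × ₹5.3 = ₹10011.18 + ₹2353.2 = ₹12364.38
Saving = ₹8416.9 − ₹12364.38 = −₹3947.48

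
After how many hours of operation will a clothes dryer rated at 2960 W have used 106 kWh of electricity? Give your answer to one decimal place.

Hours = 106 kWh ÷ 2.96 kW = 35.8 h

35.8 h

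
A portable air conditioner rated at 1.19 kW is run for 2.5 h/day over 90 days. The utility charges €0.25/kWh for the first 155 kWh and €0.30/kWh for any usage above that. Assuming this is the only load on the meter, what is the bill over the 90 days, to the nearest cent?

€72.58

Runtime = 2.5 h/day × 90 days = 225 h
Energy = 1.19 kW × 225 h = 267.75 kWh
Tier 1 (0–155 kWh): 155 × €0.25 = €38.75
Above 155 kWh: 112.75 × €0.30 = €33.825
Bill = €72.58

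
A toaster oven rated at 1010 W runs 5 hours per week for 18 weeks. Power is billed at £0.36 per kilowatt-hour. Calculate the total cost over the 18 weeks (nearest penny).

£32.72

Runtime = 5 h/week × 18 weeks = 90 h
Energy = 1.01 kW × 90 h = 90.9 kWh
Cost = 90.9 kWh × £0.36/kWh = £32.72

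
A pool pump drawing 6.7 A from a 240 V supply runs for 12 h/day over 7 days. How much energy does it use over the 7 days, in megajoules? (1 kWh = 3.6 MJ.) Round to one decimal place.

486.3 MJ

Power = 6.7 A × 240 V = 1608 W = 1.608 kW
Runtime = 12 h/day × 7 days = 84 h
Energy = 1.608 kW × 84 h = 135.072 kWh
= 135.072 × 3.6 MJ = 486.3 MJ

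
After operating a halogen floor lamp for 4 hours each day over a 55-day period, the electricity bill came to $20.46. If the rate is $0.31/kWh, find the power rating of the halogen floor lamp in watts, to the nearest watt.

300 W

Energy = $20.46 ÷ $0.31/kWh = 66 kWh
Runtime = 4 h/day × 55 days = 220 h
Power = 66 kWh ÷ 220 h = 0.3 kW = 300 W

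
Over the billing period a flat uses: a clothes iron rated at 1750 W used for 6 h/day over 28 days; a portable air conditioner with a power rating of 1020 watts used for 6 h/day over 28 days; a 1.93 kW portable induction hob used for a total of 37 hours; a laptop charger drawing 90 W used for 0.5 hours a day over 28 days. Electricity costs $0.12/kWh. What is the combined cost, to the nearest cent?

$64.56

clothes iron: Runtime = 6 h/day × 28 days = 168 h
clothes iron: 1.75 kW × 168 h = 294 kWh
portable air conditioner: Runtime = 6 h/day × 28 days = 168 h
portable air conditioner: 1.02 kW × 168 h = 171.36 kWh
portable induction hob: 1.93 kW × 37 h = 71.41 kWh
laptop charger: Runtime = 0.5 h/day × 28 days = 14 h
laptop charger: 0.09 kW × 14 h = 1.26 kWh
Total energy = 538.03 kWh
Cost = 538.03 × $0.12 = $64.56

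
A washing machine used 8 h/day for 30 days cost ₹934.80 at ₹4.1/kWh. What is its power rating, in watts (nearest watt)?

950 W

Energy = ₹934.80 ÷ ₹4.1/kWh = 228 kWh
Runtime = 8 h/day × 30 days = 240 h
Power = 228 kWh ÷ 240 h = 0.95 kW = 950 W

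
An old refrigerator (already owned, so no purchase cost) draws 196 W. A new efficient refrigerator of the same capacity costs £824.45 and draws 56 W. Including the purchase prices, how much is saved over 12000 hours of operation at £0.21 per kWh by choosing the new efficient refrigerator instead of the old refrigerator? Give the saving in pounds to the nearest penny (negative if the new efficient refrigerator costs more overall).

-£471.65

old refrigerator: £0.00 + (196/1000) kW × 12000 h × £0.21 = £0.00 + £493.92 = £493.92
new efficient refrigerator: £824.45 + (56/1000) kW × 12000 h × £0.21 = £824.45 + £141.12 = £965.57
Saving = £493.92 − £965.57 = −£471.65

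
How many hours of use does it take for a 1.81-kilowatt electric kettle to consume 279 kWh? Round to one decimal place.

Hours = 279 kWh ÷ 1.81 kW = 154.1 h

154.1 h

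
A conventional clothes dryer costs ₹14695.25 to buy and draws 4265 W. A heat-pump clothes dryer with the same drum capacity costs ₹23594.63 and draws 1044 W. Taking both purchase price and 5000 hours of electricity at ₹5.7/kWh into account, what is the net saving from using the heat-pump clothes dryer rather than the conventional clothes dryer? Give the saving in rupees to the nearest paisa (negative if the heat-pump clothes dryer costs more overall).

₹82899.12

conventional clothes dryer: ₹14695.25 + (4265/1000) kW × 5000 h × ₹5.7 = ₹14695.25 + ₹121552.5 = ₹136247.75
heat-pump clothes dryer: ₹23594.63 + (1044/1000) kW × 5000 h × ₹5.7 = ₹23594.63 + ₹29754 = ₹53348.63
Saving = ₹136247.75 − ₹53348.63 = ₹82899.12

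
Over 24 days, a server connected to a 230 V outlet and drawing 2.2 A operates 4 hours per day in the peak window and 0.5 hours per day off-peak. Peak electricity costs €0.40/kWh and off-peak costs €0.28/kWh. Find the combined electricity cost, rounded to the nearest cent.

€21.13

Power = 2.2 A × 230 V = 506 W = 0.506 kW
Peak energy = 0.506 kW × 4 h × 24 = 48.576 kWh
Off-peak energy = 0.506 kW × 0.5 h × 24 = 6.072 kWh
Cost = 48.576 × €0.40 + 6.072 × €0.28 = €19.4304 + €1.70016 = €21.13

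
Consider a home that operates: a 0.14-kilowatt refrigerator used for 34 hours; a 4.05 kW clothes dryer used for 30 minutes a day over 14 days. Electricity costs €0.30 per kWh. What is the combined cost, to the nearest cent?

refrigerator: 0.14 kW × 34 h = 4.76 kWh
clothes dryer: Runtime = 30 min × 14 = 420 min = 7 h
clothes dryer: 4.05 kW × 7 h = 28.35 kWh
Total energy = 33.11 kWh
Cost = 33.11 × €0.30 = €9.93

€9.93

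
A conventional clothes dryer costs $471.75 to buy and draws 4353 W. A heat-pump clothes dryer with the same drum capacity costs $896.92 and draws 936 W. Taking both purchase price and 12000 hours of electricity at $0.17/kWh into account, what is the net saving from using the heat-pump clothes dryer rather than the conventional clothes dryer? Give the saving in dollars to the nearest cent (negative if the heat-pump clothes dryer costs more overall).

$6545.51

conventional clothes dryer: $471.75 + (4353/1000) kW × 12000 h × $0.17 = $471.75 + $8880.12 = $9351.87
heat-pump clothes dryer: $896.92 + (936/1000) kW × 12000 h × $0.17 = $896.92 + $1909.44 = $2806.36
Saving = $9351.87 − $2806.36 = $6545.51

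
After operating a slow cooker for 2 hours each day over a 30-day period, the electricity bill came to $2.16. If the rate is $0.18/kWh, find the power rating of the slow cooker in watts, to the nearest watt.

Energy = $2.16 ÷ $0.18/kWh = 12 kWh
Runtime = 2 h/day × 30 days = 60 h
Power = 12 kWh ÷ 60 h = 0.2 kW = 200 W

200 W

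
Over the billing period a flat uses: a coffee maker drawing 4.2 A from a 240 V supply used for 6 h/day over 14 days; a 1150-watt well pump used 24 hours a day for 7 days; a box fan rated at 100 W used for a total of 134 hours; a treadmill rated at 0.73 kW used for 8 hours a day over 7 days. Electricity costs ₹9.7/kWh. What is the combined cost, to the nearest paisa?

coffee maker: Power = 4.2 A × 240 V = 1008 W = 1.008 kW
coffee maker: Runtime = 6 h/day × 14 days = 84 h
coffee maker: 1.008 kW × 84 h = 84.672 kWh
well pump: Runtime = 24 h × 7 = 168 h
well pump: 1.15 kW × 168 h = 193.2 kWh
box fan: 0.1 kW × 134 h = 13.4 kWh
treadmill: Runtime = 8 h/day × 7 days = 56 h
treadmill: 0.73 kW × 56 h = 40.88 kWh
Total energy = 332.152 kWh
Cost = 332.152 × ₹9.7 = ₹3221.87

₹3221.87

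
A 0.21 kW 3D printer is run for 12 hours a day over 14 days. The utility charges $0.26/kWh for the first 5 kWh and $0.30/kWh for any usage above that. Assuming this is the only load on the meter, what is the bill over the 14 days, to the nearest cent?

$10.38

Runtime = 12 h/day × 14 days = 168 h
Energy = 0.21 kW × 168 h = 35.28 kWh
Tier 1 (0–5 kWh): 5 × $0.26 = $1.3
Above 5 kWh: 30.28 × $0.30 = $9.084
Bill = $10.38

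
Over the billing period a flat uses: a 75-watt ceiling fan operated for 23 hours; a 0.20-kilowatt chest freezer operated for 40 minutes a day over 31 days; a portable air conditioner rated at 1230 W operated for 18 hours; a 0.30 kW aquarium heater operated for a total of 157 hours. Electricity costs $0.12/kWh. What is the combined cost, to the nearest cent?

ceiling fan: 0.075 kW × 23 h = 1.725 kWh
chest freezer: Runtime = 40 min × 31 = 1240 min = 20.666666… h
chest freezer: 0.2 kW × 20.666666… h = 4.133333… kWh
portable air conditioner: 1.23 kW × 18 h = 22.14 kWh
aquarium heater: 0.3 kW × 157 h = 47.1 kWh
Total energy = 75.098333… kWh
Cost = 75.098333… × $0.12 = $9.01

$9.01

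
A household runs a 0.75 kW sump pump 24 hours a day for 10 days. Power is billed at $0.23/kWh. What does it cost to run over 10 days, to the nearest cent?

Runtime = 24 h × 10 = 240 h
Energy = 0.75 kW × 240 h = 180 kWh
Cost = 180 kWh × $0.23/kWh = $41.40

$41.40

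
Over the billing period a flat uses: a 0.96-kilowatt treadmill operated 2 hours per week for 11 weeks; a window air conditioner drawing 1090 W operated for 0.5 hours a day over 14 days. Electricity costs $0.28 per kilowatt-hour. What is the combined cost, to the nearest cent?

$8.05

treadmill: Runtime = 2 h/week × 11 weeks = 22 h
treadmill: 0.96 kW × 22 h = 21.12 kWh
window air conditioner: Runtime = 0.5 h/day × 14 days = 7 h
window air conditioner: 1.09 kW × 7 h = 7.63 kWh
Total energy = 28.75 kWh
Cost = 28.75 × $0.28 = $8.05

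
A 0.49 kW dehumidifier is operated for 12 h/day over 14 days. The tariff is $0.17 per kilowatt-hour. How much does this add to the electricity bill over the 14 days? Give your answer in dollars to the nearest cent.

Runtime = 12 h/day × 14 days = 168 h
Energy = 0.49 kW × 168 h = 82.32 kWh
Cost = 82.32 kWh × $0.17/kWh = $13.99

$13.99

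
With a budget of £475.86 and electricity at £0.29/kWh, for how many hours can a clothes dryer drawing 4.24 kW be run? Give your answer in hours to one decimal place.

Energy available = £475.86 ÷ £0.29/kWh = 1640.8966 kWh
Hours = 1640.8966 kWh ÷ 4.24 kW = 387.0 h

387.0 h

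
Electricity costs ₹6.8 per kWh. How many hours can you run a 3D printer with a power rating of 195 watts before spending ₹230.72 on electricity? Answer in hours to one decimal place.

174.0 h

Energy available = ₹230.72 ÷ ₹6.8/kWh = 33.9294 kWh
Hours = 33.9294 kWh ÷ 0.195 kW = 174.0 h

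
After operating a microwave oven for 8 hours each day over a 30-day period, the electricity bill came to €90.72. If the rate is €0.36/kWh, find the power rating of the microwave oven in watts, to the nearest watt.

1050 W

Energy = €90.72 ÷ €0.36/kWh = 252 kWh
Runtime = 8 h/day × 30 days = 240 h
Power = 252 kWh ÷ 240 h = 1.05 kW = 1050 W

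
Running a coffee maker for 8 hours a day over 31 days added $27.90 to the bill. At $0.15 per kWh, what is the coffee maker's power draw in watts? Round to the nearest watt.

750 W

Energy = $27.90 ÷ $0.15/kWh = 186 kWh
Runtime = 8 h/day × 31 days = 248 h
Power = 186 kWh ÷ 248 h = 0.75 kW = 750 W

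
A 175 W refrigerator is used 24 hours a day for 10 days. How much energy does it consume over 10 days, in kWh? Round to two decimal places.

42.00 kWh

Runtime = 24 h × 10 = 240 h
Energy = 0.175 kW × 240 h = 42 kWh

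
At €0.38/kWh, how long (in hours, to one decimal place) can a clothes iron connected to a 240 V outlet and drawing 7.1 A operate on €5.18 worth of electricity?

8.0 h

Power = 7.1 A × 240 V = 1704 W = 1.704 kW
Energy available = €5.18 ÷ €0.38/kWh = 13.6316 kWh
Hours = 13.6316 kWh ÷ 1.704 kW = 8.0 h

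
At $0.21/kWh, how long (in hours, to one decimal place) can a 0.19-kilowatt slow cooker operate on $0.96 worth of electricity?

Energy available = $0.96 ÷ $0.21/kWh = 4.5714 kWh
Hours = 4.5714 kWh ÷ 0.19 kW = 24.1 h

24.1 h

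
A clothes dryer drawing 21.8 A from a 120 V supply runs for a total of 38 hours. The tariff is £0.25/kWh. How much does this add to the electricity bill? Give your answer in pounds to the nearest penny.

Power = 21.8 A × 120 V = 2616 W = 2.616 kW
Energy = 2.616 kW × 38 h = 99.408 kWh
Cost = 99.408 kWh × £0.25/kWh = £24.85

£24.85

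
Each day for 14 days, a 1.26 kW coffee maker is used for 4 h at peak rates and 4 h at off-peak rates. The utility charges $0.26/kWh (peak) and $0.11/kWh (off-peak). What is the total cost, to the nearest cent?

Peak energy = 1.26 kW × 4 h × 14 = 70.56 kWh
Off-peak energy = 1.26 kW × 4 h × 14 = 70.56 kWh
Cost = 70.56 × $0.26 + 70.56 × $0.11 = $18.3456 + $7.7616 = $26.11

$26.11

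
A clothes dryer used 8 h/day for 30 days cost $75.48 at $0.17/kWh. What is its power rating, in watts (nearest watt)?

Energy = $75.48 ÷ $0.17/kWh = 444 kWh
Runtime = 8 h/day × 30 days = 240 h
Power = 444 kWh ÷ 240 h = 1.85 kW = 1850 W

1850 W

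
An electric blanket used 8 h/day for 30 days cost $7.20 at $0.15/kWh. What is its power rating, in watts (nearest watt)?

200 W

Energy = $7.20 ÷ $0.15/kWh = 48 kWh
Runtime = 8 h/day × 30 days = 240 h
Power = 48 kWh ÷ 240 h = 0.2 kW = 200 W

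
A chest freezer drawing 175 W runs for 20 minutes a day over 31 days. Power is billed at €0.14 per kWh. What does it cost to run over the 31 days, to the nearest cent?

Runtime = 20 min × 31 = 620 min = 10.333333… h
Energy = 0.175 kW × 10.333333… h = 1.808333… kWh
Cost = 1.808333… kWh × €0.14/kWh = €0.25

€0.25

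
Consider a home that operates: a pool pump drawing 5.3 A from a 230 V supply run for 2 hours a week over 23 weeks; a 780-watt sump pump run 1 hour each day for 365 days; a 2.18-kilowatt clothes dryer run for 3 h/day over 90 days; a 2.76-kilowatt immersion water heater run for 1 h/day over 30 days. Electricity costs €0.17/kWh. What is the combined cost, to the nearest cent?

€172.07

pool pump: Power = 5.3 A × 230 V = 1219 W = 1.219 kW
pool pump: Runtime = 2 h/week × 23 weeks = 46 h
pool pump: 1.219 kW × 46 h = 56.074 kWh
sump pump: Runtime = 1 h/day × 365 days = 365 h
sump pump: 0.78 kW × 365 h = 284.7 kWh
clothes dryer: Runtime = 3 h/day × 90 days = 270 h
clothes dryer: 2.18 kW × 270 h = 588.6 kWh
immersion water heater: Runtime = 1 h/day × 30 days = 30 h
immersion water heater: 2.76 kW × 30 h = 82.8 kWh
Total energy = 1012.174 kWh
Cost = 1012.174 × €0.17 = €172.07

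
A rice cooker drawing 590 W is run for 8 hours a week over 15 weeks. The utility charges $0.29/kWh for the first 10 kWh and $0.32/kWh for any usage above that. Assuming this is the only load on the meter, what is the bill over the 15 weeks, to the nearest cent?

$22.36

Runtime = 8 h/week × 15 weeks = 120 h
Energy = 0.59 kW × 120 h = 70.8 kWh
Tier 1 (0–10 kWh): 10 × $0.29 = $2.9
Above 10 kWh: 60.8 × $0.32 = $19.456
Bill = $22.36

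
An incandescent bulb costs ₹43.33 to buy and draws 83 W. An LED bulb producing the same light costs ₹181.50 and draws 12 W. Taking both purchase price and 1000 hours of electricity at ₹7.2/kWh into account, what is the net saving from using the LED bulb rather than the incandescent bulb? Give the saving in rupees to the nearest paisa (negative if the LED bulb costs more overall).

₹373.03

incandescent bulb: ₹43.33 + (83/1000) kW × 1000 h × ₹7.2 = ₹43.33 + ₹597.6 = ₹640.93
LED bulb: ₹181.50 + (12/1000) kW × 1000 h × ₹7.2 = ₹181.50 + ₹86.4 = ₹267.9
Saving = ₹640.93 − ₹267.9 = ₹373.03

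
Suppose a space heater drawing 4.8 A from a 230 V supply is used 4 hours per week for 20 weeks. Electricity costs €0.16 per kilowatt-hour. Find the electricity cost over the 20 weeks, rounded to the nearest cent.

€14.13

Power = 4.8 A × 230 V = 1104 W = 1.104 kW
Runtime = 4 h/week × 20 weeks = 80 h
Energy = 1.104 kW × 80 h = 88.32 kWh
Cost = 88.32 kWh × €0.16/kWh = €14.13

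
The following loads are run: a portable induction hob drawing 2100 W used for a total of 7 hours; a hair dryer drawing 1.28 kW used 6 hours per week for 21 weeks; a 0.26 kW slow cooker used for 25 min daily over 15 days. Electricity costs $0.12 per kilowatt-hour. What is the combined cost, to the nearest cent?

$21.31

portable induction hob: 2.1 kW × 7 h = 14.7 kWh
hair dryer: Runtime = 6 h/week × 21 weeks = 126 h
hair dryer: 1.28 kW × 126 h = 161.28 kWh
slow cooker: Runtime = 25 min × 15 = 375 min = 6.25 h
slow cooker: 0.26 kW × 6.25 h = 1.625 kWh
Total energy = 177.605 kWh
Cost = 177.605 × $0.12 = $21.31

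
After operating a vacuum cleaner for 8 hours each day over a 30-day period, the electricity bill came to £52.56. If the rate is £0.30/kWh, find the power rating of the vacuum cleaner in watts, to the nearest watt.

730 W

Energy = £52.56 ÷ £0.30/kWh = 175.2 kWh
Runtime = 8 h/day × 30 days = 240 h
Power = 175.2 kWh ÷ 240 h = 0.73 kW = 730 W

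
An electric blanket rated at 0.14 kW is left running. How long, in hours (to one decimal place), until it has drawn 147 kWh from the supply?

1050.0 h

Hours = 147 kWh ÷ 0.14 kW = 1050.0 h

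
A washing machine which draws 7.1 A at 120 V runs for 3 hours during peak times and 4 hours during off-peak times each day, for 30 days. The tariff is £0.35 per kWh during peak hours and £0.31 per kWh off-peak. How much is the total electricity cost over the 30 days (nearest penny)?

£58.53

Power = 7.1 A × 120 V = 852 W = 0.852 kW
Peak energy = 0.852 kW × 3 h × 30 = 76.68 kWh
Off-peak energy = 0.852 kW × 4 h × 30 = 102.24 kWh
Cost = 76.68 × £0.35 + 102.24 × £0.31 = £26.838 + £31.6944 = £58.53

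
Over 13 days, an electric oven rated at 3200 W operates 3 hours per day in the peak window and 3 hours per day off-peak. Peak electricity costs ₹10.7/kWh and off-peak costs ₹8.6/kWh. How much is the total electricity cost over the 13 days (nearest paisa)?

Peak energy = 3.2 kW × 3 h × 13 = 124.8 kWh
Off-peak energy = 3.2 kW × 3 h × 13 = 124.8 kWh
Cost = 124.8 × ₹10.7 + 124.8 × ₹8.6 = ₹1335.36 + ₹1073.28 = ₹2408.64

₹2408.64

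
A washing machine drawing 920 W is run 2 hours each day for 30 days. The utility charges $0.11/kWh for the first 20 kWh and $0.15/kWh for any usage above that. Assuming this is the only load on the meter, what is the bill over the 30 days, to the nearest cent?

$7.48

Runtime = 2 h/day × 30 days = 60 h
Energy = 0.92 kW × 60 h = 55.2 kWh
Tier 1 (0–20 kWh): 20 × $0.11 = $2.2
Above 20 kWh: 35.2 × $0.15 = $5.28
Bill = $7.48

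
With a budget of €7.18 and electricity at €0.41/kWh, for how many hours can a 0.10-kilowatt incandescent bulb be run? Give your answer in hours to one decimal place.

175.1 h

Energy available = €7.18 ÷ €0.41/kWh = 17.5122 kWh
Hours = 17.5122 kWh ÷ 0.1 kW = 175.1 h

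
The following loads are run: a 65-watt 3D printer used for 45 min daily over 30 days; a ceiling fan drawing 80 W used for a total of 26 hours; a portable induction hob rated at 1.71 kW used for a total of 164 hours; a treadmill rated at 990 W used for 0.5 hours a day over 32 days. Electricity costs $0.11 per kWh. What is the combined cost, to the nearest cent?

$32.98

3D printer: Runtime = 45 min × 30 = 1350 min = 22.5 h
3D printer: 0.065 kW × 22.5 h = 1.4625 kWh
ceiling fan: 0.08 kW × 26 h = 2.08 kWh
portable induction hob: 1.71 kW × 164 h = 280.44 kWh
treadmill: Runtime = 0.5 h/day × 32 days = 16 h
treadmill: 0.99 kW × 16 h = 15.84 kWh
Total energy = 299.8225 kWh
Cost = 299.8225 × $0.11 = $32.98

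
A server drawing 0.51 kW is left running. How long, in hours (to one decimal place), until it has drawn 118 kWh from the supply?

231.4 h

Hours = 118 kWh ÷ 0.51 kW = 231.4 h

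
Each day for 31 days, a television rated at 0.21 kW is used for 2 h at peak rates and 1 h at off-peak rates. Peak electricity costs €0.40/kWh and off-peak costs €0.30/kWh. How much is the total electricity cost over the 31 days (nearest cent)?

Peak energy = 0.21 kW × 2 h × 31 = 13.02 kWh
Off-peak energy = 0.21 kW × 1 h × 31 = 6.51 kWh
Cost = 13.02 × €0.40 + 6.51 × €0.30 = €5.208 + €1.953 = €7.16

€7.16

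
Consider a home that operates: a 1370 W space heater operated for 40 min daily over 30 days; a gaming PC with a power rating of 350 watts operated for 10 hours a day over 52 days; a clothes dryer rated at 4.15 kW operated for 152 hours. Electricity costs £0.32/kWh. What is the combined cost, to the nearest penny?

£268.86

space heater: Runtime = 40 min × 30 = 1200 min = 20 h
space heater: 1.37 kW × 20 h = 27.4 kWh
gaming PC: Runtime = 10 h/day × 52 days = 520 h
gaming PC: 0.35 kW × 520 h = 182 kWh
clothes dryer: 4.15 kW × 152 h = 630.8 kWh
Total energy = 840.2 kWh
Cost = 840.2 × £0.32 = £268.86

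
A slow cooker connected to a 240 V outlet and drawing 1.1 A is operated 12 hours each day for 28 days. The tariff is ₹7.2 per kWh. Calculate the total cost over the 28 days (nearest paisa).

Power = 1.1 A × 240 V = 264 W = 0.264 kW
Runtime = 12 h/day × 28 days = 336 h
Energy = 0.264 kW × 336 h = 88.704 kWh
Cost = 88.704 kWh × ₹7.2/kWh = ₹638.67

₹638.67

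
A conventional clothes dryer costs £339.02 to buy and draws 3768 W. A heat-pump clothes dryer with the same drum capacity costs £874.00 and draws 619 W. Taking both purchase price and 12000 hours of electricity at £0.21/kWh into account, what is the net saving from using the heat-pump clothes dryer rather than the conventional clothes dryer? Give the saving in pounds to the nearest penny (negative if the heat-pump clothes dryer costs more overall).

conventional clothes dryer: £339.02 + (3768/1000) kW × 12000 h × £0.21 = £339.02 + £9495.36 = £9834.38
heat-pump clothes dryer: £874.00 + (619/1000) kW × 12000 h × £0.21 = £874.00 + £1559.88 = £2433.88
Saving = £9834.38 − £2433.88 = £7400.5

£7400.50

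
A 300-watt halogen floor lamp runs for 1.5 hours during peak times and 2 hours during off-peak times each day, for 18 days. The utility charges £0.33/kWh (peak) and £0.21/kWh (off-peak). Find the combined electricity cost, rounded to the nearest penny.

£4.94

Peak energy = 0.3 kW × 1.5 h × 18 = 8.1 kWh
Off-peak energy = 0.3 kW × 2 h × 18 = 10.8 kWh
Cost = 8.1 × £0.33 + 10.8 × £0.21 = £2.673 + £2.268 = £4.94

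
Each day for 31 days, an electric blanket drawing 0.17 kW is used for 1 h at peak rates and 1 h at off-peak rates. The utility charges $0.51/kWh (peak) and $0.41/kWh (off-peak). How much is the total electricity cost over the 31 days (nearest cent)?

Peak energy = 0.17 kW × 1 h × 31 = 5.27 kWh
Off-peak energy = 0.17 kW × 1 h × 31 = 5.27 kWh
Cost = 5.27 × $0.51 + 5.27 × $0.41 = $2.6877 + $2.1607 = $4.85

$4.85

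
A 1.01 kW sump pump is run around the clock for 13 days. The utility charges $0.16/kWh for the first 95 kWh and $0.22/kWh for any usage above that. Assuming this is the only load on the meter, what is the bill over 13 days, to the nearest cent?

$63.63

Runtime = 24 h × 13 = 312 h
Energy = 1.01 kW × 312 h = 315.12 kWh
Tier 1 (0–95 kWh): 95 × $0.16 = $15.2
Above 95 kWh: 220.12 × $0.22 = $48.4264
Bill = $63.63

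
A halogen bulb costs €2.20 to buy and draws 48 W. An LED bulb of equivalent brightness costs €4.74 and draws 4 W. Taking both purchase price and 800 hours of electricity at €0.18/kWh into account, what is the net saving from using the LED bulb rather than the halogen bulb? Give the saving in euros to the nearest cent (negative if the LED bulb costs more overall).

halogen bulb: €2.20 + (48/1000) kW × 800 h × €0.18 = €2.20 + €6.912 = €9.112
LED bulb: €4.74 + (4/1000) kW × 800 h × €0.18 = €4.74 + €0.576 = €5.316
Saving = €9.112 − €5.316 = €3.796 → €3.80

€3.80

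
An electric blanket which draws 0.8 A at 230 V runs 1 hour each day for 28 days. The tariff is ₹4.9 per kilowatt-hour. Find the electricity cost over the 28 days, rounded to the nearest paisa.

₹25.24

Power = 0.8 A × 230 V = 184 W = 0.184 kW
Runtime = 1 h/day × 28 days = 28 h
Energy = 0.184 kW × 28 h = 5.152 kWh
Cost = 5.152 kWh × ₹4.9/kWh = ₹25.24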